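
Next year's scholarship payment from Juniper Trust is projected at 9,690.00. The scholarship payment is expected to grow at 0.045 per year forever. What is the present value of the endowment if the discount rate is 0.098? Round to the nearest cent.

Growing perpetuity: P = D₁ / (r − g) = 9,690.0000 / (0.098 − 0.045) = 182,830.19

182830.19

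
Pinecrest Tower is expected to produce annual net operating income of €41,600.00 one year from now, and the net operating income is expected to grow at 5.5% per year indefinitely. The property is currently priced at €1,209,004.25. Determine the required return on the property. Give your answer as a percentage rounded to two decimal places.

P = D₁/(r − g) ⇒ r = D₁/P + g = €41,600.0000/€1,209,004.25 + 0.055 = 0.034408 + 0.055 = 0.089408

8.94%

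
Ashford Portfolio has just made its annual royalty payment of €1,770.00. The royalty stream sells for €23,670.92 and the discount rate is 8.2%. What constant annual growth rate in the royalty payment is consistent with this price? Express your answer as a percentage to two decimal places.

0.67%

P = D₀(1+g)/(r−g) ⇒ P(r−g) = D₀(1+g) ⇒ g(P+D₀) = P·r − D₀
g = (P·r − D₀)/(P + D₀) = (€23,670.92×0.082 − €1,770.00) / (€23,670.92 + €1,770.00) = 0.006722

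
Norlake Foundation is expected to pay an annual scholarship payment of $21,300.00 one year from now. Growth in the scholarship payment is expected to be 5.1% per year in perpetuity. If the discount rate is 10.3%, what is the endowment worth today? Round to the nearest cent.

$409615.38

Growing perpetuity: P = D₁ / (r − g) = $21,300.0000 / (0.103 − 0.051) = $409,615.38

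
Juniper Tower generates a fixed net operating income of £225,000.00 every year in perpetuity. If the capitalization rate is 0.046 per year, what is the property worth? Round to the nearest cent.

Level perpetuity: PV = C / r = £225,000.00 / 0.046 = £4,891,304.35

£4891304.35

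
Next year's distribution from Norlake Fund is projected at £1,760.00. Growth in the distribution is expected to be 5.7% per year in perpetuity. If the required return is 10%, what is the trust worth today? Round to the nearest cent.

Growing perpetuity: P = D₁ / (r − g) = £1,760.0000 / (0.1 − 0.057) = £40,930.23

£40930.23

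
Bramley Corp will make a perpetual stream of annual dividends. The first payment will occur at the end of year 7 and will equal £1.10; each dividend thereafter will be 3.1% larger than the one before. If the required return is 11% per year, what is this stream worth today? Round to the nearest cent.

Value at end of year 6: C₁ / (r − g) = £1.10 / (0.11 − 0.031) = £13.9241
Discount to today: PV = £13.9241 / (1 + 0.11)^6 = £13.9241 / 1.870415 = £7.44

£7.44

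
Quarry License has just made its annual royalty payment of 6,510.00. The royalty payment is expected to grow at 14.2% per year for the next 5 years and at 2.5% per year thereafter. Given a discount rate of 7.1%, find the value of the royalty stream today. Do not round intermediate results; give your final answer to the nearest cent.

239578.99

D_1 = 7434.42000
D_2 = 8490.10764
D_3 = 9695.70292
D_4 = 11072.49274
D_5 = 12644.78671
Terminal value at year 5: TV = D_5×(1+g_2)/(r−g_2) = 12960.90638/0.046 = 281758.83428
P_0 = D_1/(1+r)^1 + D_2/(1+r)^2 + D_3/(1+r)^3 + D_4/(1+r)^4 + D_5/(1+r)^5 + TV/(1+r)^5
    = 6941.56863 + 7401.74731 + 7892.43271 + 8415.64720 + 8973.54725 + 199954.04200 = 239578.98510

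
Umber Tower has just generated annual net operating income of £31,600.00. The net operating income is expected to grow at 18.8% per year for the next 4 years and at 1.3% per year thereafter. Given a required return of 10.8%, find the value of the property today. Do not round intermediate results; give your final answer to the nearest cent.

D_1 = 37540.80000
D_2 = 44598.47040
D_3 = 52982.98284
D_4 = 62943.78361
Terminal value at year 4: TV = D_4×(1+g_2)/(r−g_2) = 63762.05280/0.095 = 671179.50311
P_0 = D_1/(1+r)^1 + D_2/(1+r)^2 + D_3/(1+r)^3 + D_4/(1+r)^4 + TV/(1+r)^4
    = 33881.58845 + 36327.91252 + 38950.86650 + 41763.20343 + 445327.63233 = 596251.20323

£596251.20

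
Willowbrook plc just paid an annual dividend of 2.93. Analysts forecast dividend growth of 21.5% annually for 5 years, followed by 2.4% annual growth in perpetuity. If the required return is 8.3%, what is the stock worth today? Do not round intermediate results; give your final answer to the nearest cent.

D_1 = 3.55995
D_2 = 4.32534
D_3 = 5.25529
D_4 = 6.38517
D_5 = 7.75799
Terminal value at year 5: TV = D_5×(1+g_2)/(r−g_2) = 7.94418/0.059 = 134.64708
P_0 = D_1/(1+r)^1 + D_2/(1+r)^2 + D_3/(1+r)^3 + D_4/(1+r)^4 + D_5/(1+r)^5 + TV/(1+r)^5
    = 3.28712 + 3.68777 + 4.13724 + 4.64151 + 5.20723 + 90.37632 = 111.33719

111.34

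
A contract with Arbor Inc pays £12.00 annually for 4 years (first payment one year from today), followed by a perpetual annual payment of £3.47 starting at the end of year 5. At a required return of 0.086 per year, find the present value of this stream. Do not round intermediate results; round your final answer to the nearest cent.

PV of 4-year annuity: £12.00 × [1 − (1+0.086)^−4] / 0.086 = 39.22043
Perpetuity value at year 4: £3.47 / 0.086 = 40.34884
PV of perpetuity: 40.34884 / (1+0.086)^4 = 29.00759
Total PV = 39.22043 + 29.00759 = 68.22803

£68.23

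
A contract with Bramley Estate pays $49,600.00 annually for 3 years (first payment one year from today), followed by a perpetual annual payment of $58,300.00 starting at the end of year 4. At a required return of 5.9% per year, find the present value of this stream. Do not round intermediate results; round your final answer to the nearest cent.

$964837.30

PV of 3-year annuity: $49,600.00 × [1 − (1+0.059)^−3] / 0.059 = 132827.07272
Perpetuity value at year 3: $58,300.00 / 0.059 = 988135.59322
PV of perpetuity: 988135.59322 / (1+0.059)^3 = 832010.22347
Total PV = 132827.07272 + 832010.22347 = 964837.29619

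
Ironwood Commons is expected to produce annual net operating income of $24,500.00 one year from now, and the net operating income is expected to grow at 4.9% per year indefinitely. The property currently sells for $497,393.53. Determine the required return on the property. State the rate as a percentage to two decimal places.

9.83%

P = D₁/(r − g) ⇒ r = D₁/P + g = $24,500.0000/$497,393.53 + 0.049 = 0.049257 + 0.049 = 0.098257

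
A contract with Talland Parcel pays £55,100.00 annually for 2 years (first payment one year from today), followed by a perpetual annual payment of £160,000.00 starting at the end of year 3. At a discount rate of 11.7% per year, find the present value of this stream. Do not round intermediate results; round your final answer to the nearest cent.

PV of 2-year annuity: £55,100.00 × [1 − (1+0.117)^−2] / 0.117 = 93490.20469
Perpetuity value at year 2: £160,000.00 / 0.117 = 1367521.36752
PV of perpetuity: 1367521.36752 / (1+0.117)^2 = 1096043.45916
Total PV = 93490.20469 + 1096043.45916 = 1189533.66385

£1189533.66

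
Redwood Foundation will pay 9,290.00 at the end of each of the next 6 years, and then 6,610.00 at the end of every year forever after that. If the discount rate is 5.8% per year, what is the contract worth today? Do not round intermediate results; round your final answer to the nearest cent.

127227.16

PV of 6-year annuity: 9,290.00 × [1 − (1+0.058)^−6] / 0.058 = 45970.41260
Perpetuity value at year 6: 6,610.00 / 0.058 = 113965.51724
PV of perpetuity: 113965.51724 / (1+0.058)^6 = 81256.75219
Total PV = 45970.41260 + 81256.75219 = 127227.16479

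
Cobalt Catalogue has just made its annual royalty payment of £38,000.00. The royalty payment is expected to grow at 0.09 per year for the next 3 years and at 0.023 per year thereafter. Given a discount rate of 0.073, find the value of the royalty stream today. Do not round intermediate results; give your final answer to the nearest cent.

£932673.02

D_1 = 41420.00000
D_2 = 45147.80000
D_3 = 49211.10200
Terminal value at year 3: TV = D_3×(1+g_2)/(r−g_2) = 50342.95735/0.05 = 1006859.14692
P_0 = D_1/(1+r)^1 + D_2/(1+r)^2 + D_3/(1+r)^3 + TV/(1+r)^3
    = 38602.05033 + 39213.63919 + 39834.91773 + 815022.41671 = 932673.02396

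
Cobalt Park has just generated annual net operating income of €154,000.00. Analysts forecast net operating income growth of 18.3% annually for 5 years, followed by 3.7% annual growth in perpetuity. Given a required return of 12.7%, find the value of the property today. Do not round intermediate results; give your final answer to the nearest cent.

€3153991.58

D_1 = 182182.00000
D_2 = 215521.30600
D_3 = 254961.70500
D_4 = 301619.69701
D_5 = 356816.10157
Terminal value at year 5: TV = D_5×(1+g_2)/(r−g_2) = 370018.29732/0.09 = 4111314.41471
P_0 = D_1/(1+r)^1 + D_2/(1+r)^2 + D_3/(1+r)^3 + D_4/(1+r)^4 + D_5/(1+r)^5 + TV/(1+r)^5
    = 161652.17391 + 169684.58007 + 178116.11200 + 186966.60204 + 196256.86798 + 2261315.24546 = 3153991.58145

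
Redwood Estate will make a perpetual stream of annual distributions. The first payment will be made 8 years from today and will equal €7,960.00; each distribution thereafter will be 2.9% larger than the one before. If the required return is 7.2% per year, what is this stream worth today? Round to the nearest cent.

€113783.98

Value at end of year 7: C₁ / (r − g) = €7,960.00 / (0.072 − 0.029) = €185,116.2791
Discount to today: PV = €185,116.2791 / (1 + 0.072)^7 = €185,116.2791 / 1.626910 = €113,783.98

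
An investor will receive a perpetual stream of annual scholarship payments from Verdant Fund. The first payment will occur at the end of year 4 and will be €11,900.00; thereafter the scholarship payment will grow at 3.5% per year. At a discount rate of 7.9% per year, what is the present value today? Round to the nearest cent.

€215293.02

Value at end of year 3: C₁ / (r − g) = €11,900.00 / (0.079 − 0.035) = €270,454.5455
Discount to today: PV = €270,454.5455 / (1 + 0.079)^3 = €270,454.5455 / 1.256216 = €215,293.02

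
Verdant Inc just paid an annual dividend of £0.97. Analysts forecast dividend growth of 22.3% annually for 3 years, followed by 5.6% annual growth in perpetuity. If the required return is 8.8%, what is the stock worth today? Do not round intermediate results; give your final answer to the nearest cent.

£49.16

D_1 = 1.18631
D_2 = 1.45086
D_3 = 1.77440
Terminal value at year 3: TV = D_3×(1+g_2)/(r−g_2) = 1.87376/0.032 = 58.55514
P_0 = D_1/(1+r)^1 + D_2/(1+r)^2 + D_3/(1+r)^3 + TV/(1+r)^3
    = 1.09036 + 1.22565 + 1.37773 + 45.46512 = 49.15886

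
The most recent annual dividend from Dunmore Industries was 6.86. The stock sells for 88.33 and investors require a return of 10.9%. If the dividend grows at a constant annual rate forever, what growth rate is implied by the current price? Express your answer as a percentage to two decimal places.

P = D₀(1+g)/(r−g) ⇒ P(r−g) = D₀(1+g) ⇒ g(P+D₀) = P·r − D₀
g = (P·r − D₀)/(P + D₀) = (88.33×0.109 − 6.86) / (88.33 + 6.86) = 0.029078

2.91%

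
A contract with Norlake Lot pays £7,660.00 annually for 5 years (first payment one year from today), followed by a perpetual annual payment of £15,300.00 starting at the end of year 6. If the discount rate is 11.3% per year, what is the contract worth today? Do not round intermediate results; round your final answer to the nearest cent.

PV of 5-year annuity: £7,660.00 × [1 − (1+0.113)^−5] / 0.113 = 28098.21328
Perpetuity value at year 5: £15,300.00 / 0.113 = 135398.23009
PV of perpetuity: 135398.23009 / (1+0.113)^5 = 79275.16701
Total PV = 28098.21328 + 79275.16701 = 107373.38029

£107373.38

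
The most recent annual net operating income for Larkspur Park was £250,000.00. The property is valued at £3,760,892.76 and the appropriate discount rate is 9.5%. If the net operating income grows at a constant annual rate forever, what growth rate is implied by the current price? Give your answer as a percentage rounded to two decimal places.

P = D₀(1+g)/(r−g) ⇒ P(r−g) = D₀(1+g) ⇒ g(P+D₀) = P·r − D₀
g = (P·r − D₀)/(P + D₀) = (£3,760,892.76×0.095 − £250,000.00) / (£3,760,892.76 + £250,000.00) = 0.026748

2.67%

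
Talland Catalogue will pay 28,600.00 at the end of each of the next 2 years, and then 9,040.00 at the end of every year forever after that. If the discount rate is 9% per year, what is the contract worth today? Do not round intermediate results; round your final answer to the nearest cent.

PV of 2-year annuity: 28,600.00 × [1 − (1+0.09)^−2] / 0.09 = 50310.57992
Perpetuity value at year 2: 9,040.00 / 0.09 = 100444.44444
PV of perpetuity: 100444.44444 / (1+0.09)^2 = 84542.07932
Total PV = 50310.57992 + 84542.07932 = 134852.65924

134852.66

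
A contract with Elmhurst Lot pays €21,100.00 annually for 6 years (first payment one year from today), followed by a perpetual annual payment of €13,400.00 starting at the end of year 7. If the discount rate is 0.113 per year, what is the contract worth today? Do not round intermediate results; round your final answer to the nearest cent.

PV of 6-year annuity: €21,100.00 × [1 − (1+0.113)^−6] / 0.113 = 88498.17844
Perpetuity value at year 6: €13,400.00 / 0.113 = 118584.07080
PV of perpetuity: 118584.07080 / (1+0.113)^6 = 62381.43615
Total PV = 88498.17844 + 62381.43615 = 150879.61459

€150879.61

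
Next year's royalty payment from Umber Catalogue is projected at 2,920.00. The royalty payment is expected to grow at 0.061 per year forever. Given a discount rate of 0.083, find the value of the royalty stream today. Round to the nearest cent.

132727.27

Growing perpetuity: P = D₁ / (r − g) = 2,920.0000 / (0.083 − 0.061) = 132,727.27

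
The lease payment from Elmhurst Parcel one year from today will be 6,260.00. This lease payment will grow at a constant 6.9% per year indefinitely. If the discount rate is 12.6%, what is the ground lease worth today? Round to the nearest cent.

109824.56

Growing perpetuity: P = D₁ / (r − g) = 6,260.0000 / (0.126 − 0.069) = 109,824.56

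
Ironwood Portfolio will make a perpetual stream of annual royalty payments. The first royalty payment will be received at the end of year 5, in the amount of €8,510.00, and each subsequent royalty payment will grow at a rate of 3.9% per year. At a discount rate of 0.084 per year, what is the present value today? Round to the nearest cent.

€136961.95

Value at end of year 4: C₁ / (r − g) = €8,510.00 / (0.084 − 0.039) = €189,111.1111
Discount to today: PV = €189,111.1111 / (1 + 0.084)^4 = €189,111.1111 / 1.380757 = €136,961.95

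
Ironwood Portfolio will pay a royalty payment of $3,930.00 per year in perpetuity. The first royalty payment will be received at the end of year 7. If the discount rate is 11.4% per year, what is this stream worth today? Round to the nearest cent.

Value at end of year 6: C / r = $3,930.00 / 0.114 = $34,473.6842
Discount to today: PV = $34,473.6842 / (1 + 0.114)^6 = $34,473.6842 / 1.911222 = $18,037.51

$18037.51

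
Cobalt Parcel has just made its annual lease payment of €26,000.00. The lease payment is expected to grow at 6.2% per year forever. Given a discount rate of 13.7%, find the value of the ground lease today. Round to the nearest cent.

D₁ = D₀ × (1 + g) = €26,000.00 × 1.062 = €27,612.0000
Growing perpetuity: P = D₁ / (r − g) = €27,612.0000 / (0.137 − 0.062) = €368,160.00

€368160.00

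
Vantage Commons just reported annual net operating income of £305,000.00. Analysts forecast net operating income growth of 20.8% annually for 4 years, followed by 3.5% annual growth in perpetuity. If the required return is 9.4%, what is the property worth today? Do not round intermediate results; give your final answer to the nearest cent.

£9526723.90

D_1 = 368440.00000
D_2 = 445075.52000
D_3 = 537651.22816
D_4 = 649482.68362
Terminal value at year 4: TV = D_4×(1+g_2)/(r−g_2) = 672214.57754/0.059 = 11393467.41600
P_0 = D_1/(1+r)^1 + D_2/(1+r)^2 + D_3/(1+r)^3 + D_4/(1+r)^4 + TV/(1+r)^4
    = 336782.44973 + 371876.78178 + 410628.11005 + 453417.51091 + 7954019.04735 = 9526723.89981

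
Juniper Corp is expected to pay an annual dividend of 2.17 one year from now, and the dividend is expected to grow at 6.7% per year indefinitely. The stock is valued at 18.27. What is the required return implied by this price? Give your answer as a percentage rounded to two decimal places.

P = D₁/(r − g) ⇒ r = D₁/P + g = 2.1700/18.27 + 0.067 = 0.118774 + 0.067 = 0.185774

18.58%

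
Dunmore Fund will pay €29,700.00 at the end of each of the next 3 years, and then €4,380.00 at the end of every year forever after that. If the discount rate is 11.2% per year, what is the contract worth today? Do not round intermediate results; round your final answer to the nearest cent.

PV of 3-year annuity: €29,700.00 × [1 − (1+0.112)^−3] / 0.112 = 72326.60794
Perpetuity value at year 3: €4,380.00 / 0.112 = 39107.14286
PV of perpetuity: 39107.14286 / (1+0.112)^3 = 28440.79461
Total PV = 72326.60794 + 28440.79461 = 100767.40256

€100767.40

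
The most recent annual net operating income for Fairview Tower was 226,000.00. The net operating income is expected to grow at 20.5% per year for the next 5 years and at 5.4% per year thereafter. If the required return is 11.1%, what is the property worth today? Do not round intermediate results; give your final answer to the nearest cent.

7723781.05

D_1 = 272330.00000
D_2 = 328157.65000
D_3 = 395429.96825
D_4 = 476493.11174
D_5 = 574174.19965
Terminal value at year 5: TV = D_5×(1+g_2)/(r−g_2) = 605179.60643/0.057 = 10617186.07771
P_0 = D_1/(1+r)^1 + D_2/(1+r)^2 + D_3/(1+r)^3 + D_4/(1+r)^4 + D_5/(1+r)^5 + TV/(1+r)^5
    = 245121.51215 + 265860.86601 + 288354.94469 + 312752.21273 + 339213.69608 + 6272477.81875 = 7723781.05042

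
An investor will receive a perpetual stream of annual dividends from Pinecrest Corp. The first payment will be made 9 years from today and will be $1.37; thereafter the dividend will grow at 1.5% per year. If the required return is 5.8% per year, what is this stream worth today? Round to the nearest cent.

$20.29

Value at end of year 8: C₁ / (r − g) = $1.37 / (0.058 − 0.015) = $31.8605
Discount to today: PV = $31.8605 / (1 + 0.058)^8 = $31.8605 / 1.569948 = $20.29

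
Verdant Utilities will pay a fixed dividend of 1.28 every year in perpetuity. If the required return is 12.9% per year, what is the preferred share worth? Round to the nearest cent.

9.92

Level perpetuity: PV = C / r = 1.28 / 0.129 = 9.92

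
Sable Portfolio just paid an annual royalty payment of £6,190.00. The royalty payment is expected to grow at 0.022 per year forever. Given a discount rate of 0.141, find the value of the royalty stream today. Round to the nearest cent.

£53161.18

D₁ = D₀ × (1 + g) = £6,190.00 × 1.022 = £6,326.1800
Growing perpetuity: P = D₁ / (r − g) = £6,326.1800 / (0.141 − 0.022) = £53,161.18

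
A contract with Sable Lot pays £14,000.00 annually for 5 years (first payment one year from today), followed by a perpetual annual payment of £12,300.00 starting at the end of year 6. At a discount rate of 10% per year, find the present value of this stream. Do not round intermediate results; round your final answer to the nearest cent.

£129444.34

PV of 5-year annuity: £14,000.00 × [1 − (1+0.1)^−5] / 0.1 = 53071.01477
Perpetuity value at year 5: £12,300.00 / 0.1 = 123000.00000
PV of perpetuity: 123000.00000 / (1+0.1)^5 = 76373.32274
Total PV = 53071.01477 + 76373.32274 = 129444.33751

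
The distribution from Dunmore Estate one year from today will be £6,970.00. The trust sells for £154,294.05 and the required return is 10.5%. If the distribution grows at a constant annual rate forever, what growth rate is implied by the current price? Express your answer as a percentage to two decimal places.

P = D₁/(r−g) ⇒ g = r − D₁/P = 0.105 − £6,970.00/£154,294.05 = 0.059827

5.98%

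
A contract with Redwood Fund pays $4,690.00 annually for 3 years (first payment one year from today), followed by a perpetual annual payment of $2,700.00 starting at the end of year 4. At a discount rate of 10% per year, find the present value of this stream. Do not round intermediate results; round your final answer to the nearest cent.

PV of 3-year annuity: $4,690.00 × [1 − (1+0.1)^−3] / 0.1 = 11663.33584
Perpetuity value at year 3: $2,700.00 / 0.1 = 27000.00000
PV of perpetuity: 27000.00000 / (1+0.1)^3 = 20285.49962
Total PV = 11663.33584 + 20285.49962 = 31948.83546

$31948.84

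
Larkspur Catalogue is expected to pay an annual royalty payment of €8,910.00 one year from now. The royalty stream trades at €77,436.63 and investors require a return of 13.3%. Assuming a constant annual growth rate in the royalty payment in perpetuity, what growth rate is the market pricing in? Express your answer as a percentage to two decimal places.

1.79%

P = D₁/(r−g) ⇒ g = r − D₁/P = 0.133 − €8,910.00/€77,436.63 = 0.017938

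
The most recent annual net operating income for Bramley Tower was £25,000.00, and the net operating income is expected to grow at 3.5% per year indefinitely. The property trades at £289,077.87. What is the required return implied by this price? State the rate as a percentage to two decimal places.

12.45%

D₁ = £25,000.00 × 1.035 = £25,875.0000
P = D₁/(r − g) ⇒ r = D₁/P + g = £25,875.0000/£289,077.87 + 0.035 = 0.089509 + 0.035 = 0.124509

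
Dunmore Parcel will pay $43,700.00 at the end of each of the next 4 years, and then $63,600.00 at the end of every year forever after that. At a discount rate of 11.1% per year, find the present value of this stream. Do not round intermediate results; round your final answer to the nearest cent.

PV of 4-year annuity: $43,700.00 × [1 − (1+0.111)^−4] / 0.111 = 135287.91445
Perpetuity value at year 4: $63,600.00 / 0.111 = 572972.97297
PV of perpetuity: 572972.97297 / (1+0.111)^4 = 376077.97619
Total PV = 135287.91445 + 376077.97619 = 511365.89065

$511365.89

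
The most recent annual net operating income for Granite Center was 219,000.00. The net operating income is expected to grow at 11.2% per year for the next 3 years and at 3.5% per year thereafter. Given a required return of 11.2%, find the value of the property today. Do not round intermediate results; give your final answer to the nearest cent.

D_1 = 243528.00000
D_2 = 270803.13600
D_3 = 301133.08723
Terminal value at year 3: TV = D_3×(1+g_2)/(r−g_2) = 311672.74529/0.077 = 4047697.99072
P_0 = D_1/(1+r)^1 + D_2/(1+r)^2 + D_3/(1+r)^3 + TV/(1+r)^3
    = 219000.00000 + 219000.00000 + 219000.00000 + 2943701.29870 = 3600701.29870

3600701.30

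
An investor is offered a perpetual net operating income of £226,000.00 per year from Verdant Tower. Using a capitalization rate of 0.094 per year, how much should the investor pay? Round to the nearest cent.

Level perpetuity: PV = C / r = £226,000.00 / 0.094 = £2,404,255.32

£2404255.32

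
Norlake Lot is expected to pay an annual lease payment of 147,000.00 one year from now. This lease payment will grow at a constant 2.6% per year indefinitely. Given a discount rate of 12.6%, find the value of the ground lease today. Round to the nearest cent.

1470000.00

Growing perpetuity: P = D₁ / (r − g) = 147,000.0000 / (0.126 − 0.026) = 1,470,000.00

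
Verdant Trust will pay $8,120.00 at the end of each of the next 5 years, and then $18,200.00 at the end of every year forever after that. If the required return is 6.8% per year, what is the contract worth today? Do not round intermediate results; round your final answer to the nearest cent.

PV of 5-year annuity: $8,120.00 × [1 − (1+0.068)^−5] / 0.068 = 33472.65444
Perpetuity value at year 5: $18,200.00 / 0.068 = 267647.05882
PV of perpetuity: 267647.05882 / (1+0.068)^5 = 192622.14369
Total PV = 33472.65444 + 192622.14369 = 226094.79814

$226094.80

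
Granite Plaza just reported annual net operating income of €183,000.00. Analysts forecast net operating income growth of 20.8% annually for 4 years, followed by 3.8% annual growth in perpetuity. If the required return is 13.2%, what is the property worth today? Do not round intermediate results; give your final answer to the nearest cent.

D_1 = 221064.00000
D_2 = 267045.31200
D_3 = 322590.73690
D_4 = 389689.61017
Terminal value at year 4: TV = D_4×(1+g_2)/(r−g_2) = 404497.81536/0.094 = 4303168.24848
P_0 = D_1/(1+r)^1 + D_2/(1+r)^2 + D_3/(1+r)^3 + D_4/(1+r)^4 + TV/(1+r)^4
    = 195286.21908 + 208397.30799 + 222388.64669 + 237319.33322 + 2620611.36047 = 3484002.86746

€3484002.87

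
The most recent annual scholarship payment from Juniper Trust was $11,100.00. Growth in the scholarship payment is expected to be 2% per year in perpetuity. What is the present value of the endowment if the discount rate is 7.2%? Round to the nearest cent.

$217730.77

D₁ = D₀ × (1 + g) = $11,100.00 × 1.02 = $11,322.0000
Growing perpetuity: P = D₁ / (r − g) = $11,322.0000 / (0.072 − 0.02) = $217,730.77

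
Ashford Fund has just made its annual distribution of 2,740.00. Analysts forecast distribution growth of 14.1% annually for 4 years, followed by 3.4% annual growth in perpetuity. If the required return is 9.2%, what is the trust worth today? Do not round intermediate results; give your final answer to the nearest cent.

70468.98

D_1 = 3126.34000
D_2 = 3567.15394
D_3 = 4070.12265
D_4 = 4644.00994
Terminal value at year 4: TV = D_4×(1+g_2)/(r−g_2) = 4801.90628/0.058 = 82791.48753
P_0 = D_1/(1+r)^1 + D_2/(1+r)^2 + D_3/(1+r)^3 + D_4/(1+r)^4 + TV/(1+r)^4
    = 2862.94872 + 2991.41437 + 3125.64450 + 3265.89778 + 58223.07415 = 70468.97950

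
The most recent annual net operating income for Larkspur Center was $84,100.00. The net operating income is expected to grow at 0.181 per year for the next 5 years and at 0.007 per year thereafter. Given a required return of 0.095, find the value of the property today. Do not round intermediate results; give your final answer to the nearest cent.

D_1 = 99322.10000
D_2 = 117299.40010
D_3 = 138530.59152
D_4 = 163604.62858
D_5 = 193217.06636
Terminal value at year 5: TV = D_5×(1+g_2)/(r−g_2) = 194569.58582/0.088 = 2211018.02069
P_0 = D_1/(1+r)^1 + D_2/(1+r)^2 + D_3/(1+r)^3 + D_4/(1+r)^4 + D_5/(1+r)^5 + TV/(1+r)^5
    = 90705.11416 + 97828.98613 + 105512.35856 + 113799.17394 + 122736.82595 + 1404499.81518 = 1935082.27392

$1935082.27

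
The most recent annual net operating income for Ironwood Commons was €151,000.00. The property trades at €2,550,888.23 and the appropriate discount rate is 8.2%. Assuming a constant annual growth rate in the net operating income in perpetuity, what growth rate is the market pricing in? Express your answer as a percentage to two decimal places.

2.15%

P = D₀(1+g)/(r−g) ⇒ P(r−g) = D₀(1+g) ⇒ g(P+D₀) = P·r − D₀
g = (P·r − D₀)/(P + D₀) = (€2,550,888.23×0.082 − €151,000.00) / (€2,550,888.23 + €151,000.00) = 0.021530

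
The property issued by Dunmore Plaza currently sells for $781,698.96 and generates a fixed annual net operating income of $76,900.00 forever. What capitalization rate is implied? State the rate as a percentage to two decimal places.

P = C/r ⇒ r = C/P = $76,900.00/$781,698.96 = 0.098375

9.84%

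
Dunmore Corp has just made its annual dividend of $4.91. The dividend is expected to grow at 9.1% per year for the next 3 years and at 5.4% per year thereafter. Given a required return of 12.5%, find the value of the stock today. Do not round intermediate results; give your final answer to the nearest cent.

D_1 = 5.35681
D_2 = 5.84428
D_3 = 6.37611
Terminal value at year 3: TV = D_3×(1+g_2)/(r−g_2) = 6.72042/0.071 = 94.65379
P_0 = D_1/(1+r)^1 + D_2/(1+r)^2 + D_3/(1+r)^3 + TV/(1+r)^3
    = 4.76161 + 4.61770 + 4.47815 + 66.47838 = 80.33584

$80.34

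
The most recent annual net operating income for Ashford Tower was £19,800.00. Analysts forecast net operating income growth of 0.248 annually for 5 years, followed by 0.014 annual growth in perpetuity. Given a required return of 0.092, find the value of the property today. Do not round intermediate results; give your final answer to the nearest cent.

£652270.22

D_1 = 24710.40000
D_2 = 30838.57920
D_3 = 38486.54684
D_4 = 48031.21046
D_5 = 59942.95065
Terminal value at year 5: TV = D_5×(1+g_2)/(r−g_2) = 60782.15196/0.078 = 779258.35848
P_0 = D_1/(1+r)^1 + D_2/(1+r)^2 + D_3/(1+r)^3 + D_4/(1+r)^4 + D_5/(1+r)^5 + TV/(1+r)^5
    = 22628.57143 + 25861.22449 + 29555.68513 + 33777.92586 + 38603.34384 + 501843.46998 = 652270.22074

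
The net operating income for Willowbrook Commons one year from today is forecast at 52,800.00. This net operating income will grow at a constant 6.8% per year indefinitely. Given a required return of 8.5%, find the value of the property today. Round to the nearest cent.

3105882.35

Growing perpetuity: P = D₁ / (r − g) = 52,800.0000 / (0.085 − 0.068) = 3,105,882.35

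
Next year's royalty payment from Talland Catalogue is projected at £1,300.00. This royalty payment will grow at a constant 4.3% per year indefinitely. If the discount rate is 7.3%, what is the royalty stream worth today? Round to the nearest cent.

£43333.33

Growing perpetuity: P = D₁ / (r − g) = £1,300.0000 / (0.073 − 0.043) = £43,333.33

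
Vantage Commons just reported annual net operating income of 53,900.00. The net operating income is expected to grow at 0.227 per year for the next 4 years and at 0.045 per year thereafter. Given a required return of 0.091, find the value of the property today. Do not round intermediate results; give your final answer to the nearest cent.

2250664.49

D_1 = 66135.30000
D_2 = 81148.01310
D_3 = 99568.61207
D_4 = 122170.68701
Terminal value at year 4: TV = D_4×(1+g_2)/(r−g_2) = 127668.36793/0.046 = 2775399.30283
P_0 = D_1/(1+r)^1 + D_2/(1+r)^2 + D_3/(1+r)^3 + D_4/(1+r)^4 + TV/(1+r)^4
    = 60618.97342 + 68175.50906 + 76674.01431 + 86231.91161 + 1958964.07891 = 2250664.48732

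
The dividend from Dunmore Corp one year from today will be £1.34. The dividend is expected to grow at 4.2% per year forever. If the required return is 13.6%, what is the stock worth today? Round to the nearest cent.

£14.26

Growing perpetuity: P = D₁ / (r − g) = £1.3400 / (0.136 − 0.042) = £14.26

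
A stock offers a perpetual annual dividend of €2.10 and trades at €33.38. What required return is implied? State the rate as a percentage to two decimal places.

P = C/r ⇒ r = C/P = €2.10/€33.38 = 0.062912

6.29%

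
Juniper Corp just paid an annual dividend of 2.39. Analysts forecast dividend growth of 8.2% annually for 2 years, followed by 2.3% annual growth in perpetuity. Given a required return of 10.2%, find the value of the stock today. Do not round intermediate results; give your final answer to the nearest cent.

D_1 = 2.58598
D_2 = 2.79803
Terminal value at year 2: TV = D_2×(1+g_2)/(r−g_2) = 2.86239/0.079 = 36.23272
P_0 = D_1/(1+r)^1 + D_2/(1+r)^2 + TV/(1+r)^2
    = 2.34662 + 2.30404 + 29.83581 = 34.48647

34.49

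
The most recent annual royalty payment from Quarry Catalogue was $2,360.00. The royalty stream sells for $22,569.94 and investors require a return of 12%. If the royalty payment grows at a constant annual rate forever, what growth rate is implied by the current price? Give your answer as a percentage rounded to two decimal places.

P = D₀(1+g)/(r−g) ⇒ P(r−g) = D₀(1+g) ⇒ g(P+D₀) = P·r − D₀
g = (P·r − D₀)/(P + D₀) = ($22,569.94×0.12 − $2,360.00) / ($22,569.94 + $2,360.00) = 0.013975

1.40%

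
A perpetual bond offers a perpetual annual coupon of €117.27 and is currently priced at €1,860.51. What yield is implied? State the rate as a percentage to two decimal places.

6.30%

P = C/r ⇒ r = C/P = €117.27/€1,860.51 = 0.063031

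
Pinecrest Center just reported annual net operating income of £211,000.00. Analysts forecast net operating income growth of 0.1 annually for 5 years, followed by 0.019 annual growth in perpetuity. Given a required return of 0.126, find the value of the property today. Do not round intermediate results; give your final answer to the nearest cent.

£2772034.26

D_1 = 232100.00000
D_2 = 255310.00000
D_3 = 280841.00000
D_4 = 308925.10000
D_5 = 339817.61000
Terminal value at year 5: TV = D_5×(1+g_2)/(r−g_2) = 346274.14459/0.107 = 3236206.95879
P_0 = D_1/(1+r)^1 + D_2/(1+r)^2 + D_3/(1+r)^3 + D_4/(1+r)^4 + D_5/(1+r)^5 + TV/(1+r)^5
    = 206127.88632 + 201368.27261 + 196718.56116 + 192176.21428 + 187738.75285 + 1787904.57151 = 2772034.25873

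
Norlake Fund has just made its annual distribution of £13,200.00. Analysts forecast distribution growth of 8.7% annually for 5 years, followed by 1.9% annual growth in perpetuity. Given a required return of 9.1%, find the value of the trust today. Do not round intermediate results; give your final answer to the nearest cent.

D_1 = 14348.40000
D_2 = 15596.71080
D_3 = 16953.62464
D_4 = 18428.58998
D_5 = 20031.87731
Terminal value at year 5: TV = D_5×(1+g_2)/(r−g_2) = 20412.48298/0.072 = 283506.70807
P_0 = D_1/(1+r)^1 + D_2/(1+r)^2 + D_3/(1+r)^3 + D_4/(1+r)^4 + D_5/(1+r)^5 + TV/(1+r)^5
    = 13151.60403 + 13103.38550 + 13055.34376 + 13007.47815 + 12959.78804 + 183417.00021 = 248694.59970

£248694.60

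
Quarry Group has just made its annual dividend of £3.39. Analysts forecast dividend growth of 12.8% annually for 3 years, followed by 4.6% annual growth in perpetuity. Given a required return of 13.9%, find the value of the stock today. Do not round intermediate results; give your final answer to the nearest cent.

D_1 = 3.82392
D_2 = 4.31338
D_3 = 4.86549
Terminal value at year 3: TV = D_3×(1+g_2)/(r−g_2) = 5.08931/0.093 = 54.72374
P_0 = D_1/(1+r)^1 + D_2/(1+r)^2 + D_3/(1+r)^3 + TV/(1+r)^3
    = 3.35726 + 3.32484 + 3.29273 + 37.03434 = 47.00916

£47.01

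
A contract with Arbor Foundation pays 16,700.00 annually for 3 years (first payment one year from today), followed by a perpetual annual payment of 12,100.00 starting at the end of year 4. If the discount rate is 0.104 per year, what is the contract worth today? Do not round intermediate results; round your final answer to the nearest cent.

PV of 3-year annuity: 16,700.00 × [1 − (1+0.104)^−3] / 0.104 = 41239.70443
Perpetuity value at year 3: 12,100.00 / 0.104 = 116346.15385
PV of perpetuity: 116346.15385 / (1+0.104)^3 = 86465.88896
Total PV = 41239.70443 + 86465.88896 = 127705.59339

127705.59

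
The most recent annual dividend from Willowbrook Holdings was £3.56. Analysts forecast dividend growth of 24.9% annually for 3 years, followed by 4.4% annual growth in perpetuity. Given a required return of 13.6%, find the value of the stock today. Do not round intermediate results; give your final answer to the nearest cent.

D_1 = 4.44644
D_2 = 5.55360
D_3 = 6.93645
Terminal value at year 3: TV = D_3×(1+g_2)/(r−g_2) = 7.24165/0.092 = 78.71364
P_0 = D_1/(1+r)^1 + D_2/(1+r)^2 + D_3/(1+r)^3 + TV/(1+r)^3
    = 3.91412 + 4.30346 + 4.73154 + 53.69267 = 66.64179

£66.64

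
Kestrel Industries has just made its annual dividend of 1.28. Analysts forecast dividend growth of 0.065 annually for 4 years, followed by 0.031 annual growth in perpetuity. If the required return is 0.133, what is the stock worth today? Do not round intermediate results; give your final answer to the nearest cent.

D_1 = 1.36320
D_2 = 1.45181
D_3 = 1.54618
D_4 = 1.64668
Terminal value at year 4: TV = D_4×(1+g_2)/(r−g_2) = 1.69772/0.102 = 16.64435
P_0 = D_1/(1+r)^1 + D_2/(1+r)^2 + D_3/(1+r)^3 + D_4/(1+r)^4 + TV/(1+r)^4
    = 1.20318 + 1.13097 + 1.06309 + 0.99928 + 10.10060 = 14.49712

14.50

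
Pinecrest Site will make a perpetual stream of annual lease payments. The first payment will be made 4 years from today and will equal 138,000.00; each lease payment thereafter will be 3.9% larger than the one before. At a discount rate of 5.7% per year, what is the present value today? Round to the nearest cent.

6492046.46

Value at end of year 3: C₁ / (r − g) = 138,000.00 / (0.057 − 0.039) = 7,666,666.6667
Discount to today: PV = 7,666,666.6667 / (1 + 0.057)^3 = 7,666,666.6667 / 1.180932 = 6,492,046.46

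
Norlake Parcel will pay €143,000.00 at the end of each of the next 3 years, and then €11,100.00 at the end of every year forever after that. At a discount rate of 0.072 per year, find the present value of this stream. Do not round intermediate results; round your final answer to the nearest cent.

€499052.99

PV of 3-year annuity: €143,000.00 × [1 − (1+0.072)^−3] / 0.072 = 373910.11569
Perpetuity value at year 3: €11,100.00 / 0.072 = 154166.66667
PV of perpetuity: 154166.66667 / (1+0.072)^3 = 125142.87447
Total PV = 373910.11569 + 125142.87447 = 499052.99016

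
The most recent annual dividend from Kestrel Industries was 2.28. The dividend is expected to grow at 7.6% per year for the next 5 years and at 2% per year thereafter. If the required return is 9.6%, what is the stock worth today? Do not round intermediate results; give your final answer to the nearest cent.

D_1 = 2.45328
D_2 = 2.63973
D_3 = 2.84035
D_4 = 3.05622
D_5 = 3.28849
Terminal value at year 5: TV = D_5×(1+g_2)/(r−g_2) = 3.35426/0.076 = 44.13496
P_0 = D_1/(1+r)^1 + D_2/(1+r)^2 + D_3/(1+r)^3 + D_4/(1+r)^4 + D_5/(1+r)^5 + TV/(1+r)^5
    = 2.23839 + 2.19755 + 2.15745 + 2.11808 + 2.07943 + 27.90808 = 38.69897

38.70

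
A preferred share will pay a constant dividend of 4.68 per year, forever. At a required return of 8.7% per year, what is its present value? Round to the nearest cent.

Level perpetuity: PV = C / r = 4.68 / 0.087 = 53.79

53.79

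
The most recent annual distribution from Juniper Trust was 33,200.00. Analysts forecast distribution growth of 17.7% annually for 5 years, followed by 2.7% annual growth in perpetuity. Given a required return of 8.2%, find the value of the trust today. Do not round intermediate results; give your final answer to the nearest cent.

D_1 = 39076.40000
D_2 = 45992.92280
D_3 = 54133.67014
D_4 = 63715.32975
D_5 = 74992.94312
Terminal value at year 5: TV = D_5×(1+g_2)/(r−g_2) = 77017.75258/0.055 = 1400322.77417
P_0 = D_1/(1+r)^1 + D_2/(1+r)^2 + D_3/(1+r)^3 + D_4/(1+r)^4 + D_5/(1+r)^5 + TV/(1+r)^5
    = 36114.97227 + 39285.88019 + 42735.19499 + 46487.36091 + 50568.96839 + 944260.55516 = 1159452.93192

1159452.93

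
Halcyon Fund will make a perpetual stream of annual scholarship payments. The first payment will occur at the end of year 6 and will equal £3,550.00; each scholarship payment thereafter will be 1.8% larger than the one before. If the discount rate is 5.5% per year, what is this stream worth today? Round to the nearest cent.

£73411.54

Value at end of year 5: C₁ / (r − g) = £3,550.00 / (0.055 − 0.018) = £95,945.9459
Discount to today: PV = £95,945.9459 / (1 + 0.055)^5 = £95,945.9459 / 1.306960 = £73,411.54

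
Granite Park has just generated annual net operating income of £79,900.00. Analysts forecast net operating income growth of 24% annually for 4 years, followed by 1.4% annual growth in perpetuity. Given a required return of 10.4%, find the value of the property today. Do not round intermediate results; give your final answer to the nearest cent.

D_1 = 99076.00000
D_2 = 122854.24000
D_3 = 152339.25760
D_4 = 188900.67942
Terminal value at year 4: TV = D_4×(1+g_2)/(r−g_2) = 191545.28894/0.09 = 2128280.98818
P_0 = D_1/(1+r)^1 + D_2/(1+r)^2 + D_3/(1+r)^3 + D_4/(1+r)^4 + TV/(1+r)^4
    = 89742.75362 + 100798.02037 + 113215.16781 + 127161.96385 + 1432691.45933 = 1863609.36499

£1863609.36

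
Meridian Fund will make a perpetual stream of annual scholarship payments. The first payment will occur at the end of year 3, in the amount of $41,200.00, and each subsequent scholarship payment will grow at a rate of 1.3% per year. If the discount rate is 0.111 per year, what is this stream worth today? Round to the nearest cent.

$340598.73

Value at end of year 2: C₁ / (r − g) = $41,200.00 / (0.111 − 0.013) = $420,408.1633
Discount to today: PV = $420,408.1633 / (1 + 0.111)^2 = $420,408.1633 / 1.234321 = $340,598.73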